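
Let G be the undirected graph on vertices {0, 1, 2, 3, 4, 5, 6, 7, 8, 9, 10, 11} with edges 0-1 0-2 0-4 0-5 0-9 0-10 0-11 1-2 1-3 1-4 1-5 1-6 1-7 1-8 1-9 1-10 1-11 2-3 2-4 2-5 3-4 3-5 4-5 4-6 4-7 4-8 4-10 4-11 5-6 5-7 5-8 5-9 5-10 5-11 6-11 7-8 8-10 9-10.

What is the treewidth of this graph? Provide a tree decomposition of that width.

Each bag holds 5 vertices, so the decomposition has width 4, which upper-bounds the treewidth. On the other hand G contains the 5-clique {0, 1, 5, 9, 10}. A clique must lie in a single bag of any decomposition, so no decomposition can have width below 4. The upper and lower bounds meet at 4, so that is the treewidth.

Treewidth 4.
Bags: B1 = {0, 1, 4, 5, 11}  B2 = {0, 1, 4, 5, 10}  B3 = {1, 4, 5, 8, 10}  B4 = {1, 4, 5, 6, 11}  B5 = {0, 1, 5, 9, 10}  B6 = {0, 1, 2, 4, 5}  B7 = {1, 4, 5, 7, 8}  B8 = {1, 2, 3, 4, 5}
Tree: B1–B2, B2–B3, B1–B4, B2–B5, B1–B6, B3–B7, B6–B8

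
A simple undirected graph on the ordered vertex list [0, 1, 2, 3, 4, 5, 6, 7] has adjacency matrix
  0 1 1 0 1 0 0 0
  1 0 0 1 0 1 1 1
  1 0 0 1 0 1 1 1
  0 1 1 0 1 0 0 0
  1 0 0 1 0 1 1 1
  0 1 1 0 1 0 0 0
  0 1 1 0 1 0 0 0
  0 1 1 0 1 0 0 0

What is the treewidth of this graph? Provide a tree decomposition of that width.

The largest bag has 4 vertices, giving width 3; this decomposition certifies tw(G) ≤ 3. For the lower bound: the 4 vertex sets {1,5}, {2,7}, {4}, {6} are disjoint, each induces a connected subgraph, and every pair is joined by at least one edge of G. Contracting each set to a single vertex therefore yields K_{4} as a minor, and since treewidth is minor-monotone, tw(G) ≥ tw(K_{4}) = 3. Hence tw(G) = 3 exactly.

Treewidth 3.
Bags: B1 = {1, 2, 4, 5}  B2 = {1, 2, 4, 7}  B3 = {1, 2, 4, 6}  B4 = {1, 2, 3, 4}  B5 = {0, 1, 2, 4}
Tree: B1–B2, B2–B3, B3–B4, B4–B5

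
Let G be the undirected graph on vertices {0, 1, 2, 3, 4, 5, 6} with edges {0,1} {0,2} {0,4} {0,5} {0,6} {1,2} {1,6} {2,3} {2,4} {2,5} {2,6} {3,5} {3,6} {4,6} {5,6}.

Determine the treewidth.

3

A width-3 tree decomposition is:
Bags: B1 = {0, 2, 5, 6}  B2 = {0, 2, 4, 6}  B3 = {0, 1, 2, 6}  B4 = {2, 3, 5, 6}
Tree: B1–B2, B2–B3, B1–B4
The largest bag has 4 vertices, giving width 3; this decomposition certifies tw(G) ≤ 3. Conversely, {0, 1, 2, 6} is a clique of size 4, and the vertices of any clique must share a bag in every tree decomposition; so some bag has ≥ 4 vertices and tw(G) ≥ 3. Hence tw(G) = 3 exactly.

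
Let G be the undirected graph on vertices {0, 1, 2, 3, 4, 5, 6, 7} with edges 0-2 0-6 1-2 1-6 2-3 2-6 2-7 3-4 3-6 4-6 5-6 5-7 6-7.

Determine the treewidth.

A width-2 tree decomposition is:
Bags: B1 = {2, 3, 6}  B2 = {1, 2, 6}  B3 = {2, 6, 7}  B4 = {0, 2, 6}  B5 = {3, 4, 6}  B6 = {5, 6, 7}
Tree: B1–B2, B2–B3, B3–B4, B1–B5, B3–B6
The largest bag has 3 vertices, giving width 2; this decomposition certifies tw(G) ≤ 2. For the lower bound, the 3 vertices {0, 2, 6} are pairwise adjacent, and any tree decomposition puts a clique entirely inside one bag — forcing width ≥ 2. Combining the bounds, tw(G) = 2.

2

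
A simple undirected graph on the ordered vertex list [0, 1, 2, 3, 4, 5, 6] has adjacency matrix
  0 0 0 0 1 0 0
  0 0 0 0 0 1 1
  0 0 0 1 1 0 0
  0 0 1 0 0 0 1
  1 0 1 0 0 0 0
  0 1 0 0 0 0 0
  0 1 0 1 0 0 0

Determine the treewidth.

1

A width-1 tree decomposition is:
Bags: B1 = {1, 5}  B2 = {1, 6}  B3 = {3, 6}  B4 = {2, 3}  B5 = {2, 4}  B6 = {0, 4}
Tree: B1–B2, B2–B3, B3–B4, B4–B5, B5–B6
The largest bag has 2 vertices, giving width 1; this decomposition certifies tw(G) ≤ 1. Any graph with an edge has treewidth ≥ 1, and G has the edge 5–1. Therefore the treewidth is 1.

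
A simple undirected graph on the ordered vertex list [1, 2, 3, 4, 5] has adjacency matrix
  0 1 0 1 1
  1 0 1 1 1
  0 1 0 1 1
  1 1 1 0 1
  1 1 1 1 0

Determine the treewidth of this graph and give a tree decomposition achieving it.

Treewidth 3.
Bags: B1 = {1, 2, 4, 5}  B2 = {2, 3, 4, 5}
Tree: B1–B2

The largest bag has 4 vertices, giving width 3; this decomposition certifies tw(G) ≤ 3. On the other hand G contains the 4-clique {1, 2, 4, 5}. A clique must lie in a single bag of any decomposition, so no decomposition can have width below 3. Hence tw(G) = 3 exactly.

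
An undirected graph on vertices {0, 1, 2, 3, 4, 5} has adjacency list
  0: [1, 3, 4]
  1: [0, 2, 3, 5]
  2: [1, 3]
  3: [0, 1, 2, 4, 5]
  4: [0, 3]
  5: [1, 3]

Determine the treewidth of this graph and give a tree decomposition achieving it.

The largest bag has 3 vertices, giving width 2; this decomposition certifies tw(G) ≤ 2. For the lower bound, the 3 vertices {0, 1, 3} are pairwise adjacent, and any tree decomposition puts a clique entirely inside one bag — forcing width ≥ 2. The upper and lower bounds meet at 2, so that is the treewidth.

Treewidth 2.
One optimal decomposition is:
Bags: B1 = {0, 1, 3}  B2 = {0, 3, 4}  B3 = {1, 2, 3}  B4 = {1, 3, 5}
Tree: B1–B2, B1–B3, B1–B4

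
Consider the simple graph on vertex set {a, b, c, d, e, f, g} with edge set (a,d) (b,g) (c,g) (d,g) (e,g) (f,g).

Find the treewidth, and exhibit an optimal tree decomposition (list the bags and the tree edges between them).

The largest bag has 2 vertices, giving width 1; this decomposition certifies tw(G) ≤ 1. Since G has at least one edge (e.g. d–g), it is not an edgeless graph, so tw(G) ≥ 1. Therefore the treewidth is 1.

Treewidth 1.
One optimal decomposition is:
Bags: B1 = {d, g}  B2 = {e, g}  B3 = {c, g}  B4 = {b, g}  B5 = {a, d}  B6 = {f, g}
Tree: B1–B2, B1–B3, B1–B4, B1–B5, B2–B6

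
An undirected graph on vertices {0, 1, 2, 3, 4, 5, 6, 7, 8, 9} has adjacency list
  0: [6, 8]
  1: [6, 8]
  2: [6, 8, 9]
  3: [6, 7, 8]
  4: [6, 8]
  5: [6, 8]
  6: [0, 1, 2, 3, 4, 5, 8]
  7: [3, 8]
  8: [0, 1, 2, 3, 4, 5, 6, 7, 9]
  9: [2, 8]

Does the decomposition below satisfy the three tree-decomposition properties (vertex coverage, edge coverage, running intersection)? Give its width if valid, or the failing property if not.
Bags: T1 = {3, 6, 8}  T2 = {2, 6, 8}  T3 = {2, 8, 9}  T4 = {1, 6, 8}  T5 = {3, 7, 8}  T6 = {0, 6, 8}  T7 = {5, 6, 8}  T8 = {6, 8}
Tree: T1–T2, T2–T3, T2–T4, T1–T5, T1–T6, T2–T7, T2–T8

A tree decomposition must satisfy three properties: every vertex lies in some bag; for every edge, both endpoints lie together in some bag; and for every vertex, the bags containing it form a connected subtree. Here vertex 4 appears in no bag, so the decomposition is invalid.

No — vertex 4 appears in no bag.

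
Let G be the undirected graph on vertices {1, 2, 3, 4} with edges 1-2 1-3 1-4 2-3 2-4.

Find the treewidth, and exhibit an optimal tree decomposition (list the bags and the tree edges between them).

Each bag holds 3 vertices, so the decomposition has width 2, which upper-bounds the treewidth. For the lower bound, the 3 vertices {1, 2, 3} are pairwise adjacent, and any tree decomposition puts a clique entirely inside one bag — forcing width ≥ 2. The upper and lower bounds meet at 2, so that is the treewidth.

Treewidth 2.
One optimal decomposition is:
Bags: B1 = {1, 2, 4}  B2 = {1, 2, 3}
Tree: B1–B2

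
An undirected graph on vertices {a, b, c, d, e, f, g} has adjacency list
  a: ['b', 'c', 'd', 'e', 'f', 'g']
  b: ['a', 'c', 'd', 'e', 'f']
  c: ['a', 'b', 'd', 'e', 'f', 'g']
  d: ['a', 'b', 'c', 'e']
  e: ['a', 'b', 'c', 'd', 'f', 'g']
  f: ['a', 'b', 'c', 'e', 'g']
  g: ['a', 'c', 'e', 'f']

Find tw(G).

4

A width-4 tree decomposition is:
Bags: B1 = {a, b, c, e, f}  B2 = {a, c, e, f, g}  B3 = {a, b, c, d, e}
Tree: B1–B2, B1–B3
Each bag holds 5 vertices, so the decomposition has width 4, which upper-bounds the treewidth. Conversely, {a, b, c, d, e} is a clique of size 5, and the vertices of any clique must share a bag in every tree decomposition; so some bag has ≥ 5 vertices and tw(G) ≥ 4. Combining the bounds, tw(G) = 4.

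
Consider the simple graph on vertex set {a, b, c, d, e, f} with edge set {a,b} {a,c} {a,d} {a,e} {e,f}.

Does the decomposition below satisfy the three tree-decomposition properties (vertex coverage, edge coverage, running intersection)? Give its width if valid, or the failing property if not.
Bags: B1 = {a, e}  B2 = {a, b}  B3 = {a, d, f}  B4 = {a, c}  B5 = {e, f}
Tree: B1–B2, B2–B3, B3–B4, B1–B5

No — bags containing vertex f are not connected in the tree.

A tree decomposition must satisfy three properties: every vertex lies in some bag; for every edge, both endpoints lie together in some bag; and for every vertex, the bags containing it form a connected subtree. Here bags containing vertex f are not connected in the tree, so the decomposition is invalid.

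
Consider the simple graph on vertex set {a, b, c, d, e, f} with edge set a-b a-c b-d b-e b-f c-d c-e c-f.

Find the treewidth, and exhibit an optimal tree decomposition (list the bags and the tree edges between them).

Treewidth 2.
One such decomposition:
Bags: B1 = {b, c, f}  B2 = {a, b, c}  B3 = {b, c, d}  B4 = {b, c, e}
Tree: B1–B2, B2–B3, B3–B4

Each bag holds 3 vertices, so the decomposition has width 2, which upper-bounds the treewidth. For the lower bound, G contains the cycle c–f–b–a–c, so G is not a forest; only forests have treewidth ≤ 1, hence tw(G) ≥ 2. Hence tw(G) = 2 exactly.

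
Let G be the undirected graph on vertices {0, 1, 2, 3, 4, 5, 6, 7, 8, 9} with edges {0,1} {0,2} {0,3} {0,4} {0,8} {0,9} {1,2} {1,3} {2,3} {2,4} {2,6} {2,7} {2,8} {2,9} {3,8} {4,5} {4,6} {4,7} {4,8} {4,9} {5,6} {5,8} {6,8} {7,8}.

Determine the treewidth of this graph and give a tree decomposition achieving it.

The largest bag has 4 vertices, giving width 3; this decomposition certifies tw(G) ≤ 3. For the lower bound, the 4 vertices {0, 2, 4, 9} are pairwise adjacent, and any tree decomposition puts a clique entirely inside one bag — forcing width ≥ 3. Hence tw(G) = 3 exactly.

Treewidth 3.
Bags: B1 = {0, 2, 4, 8}  B2 = {2, 4, 6, 8}  B3 = {2, 4, 7, 8}  B4 = {4, 5, 6, 8}  B5 = {0, 2, 4, 9}  B6 = {0, 2, 3, 8}  B7 = {0, 1, 2, 3}
Tree: B1–B2, B2–B3, B2–B4, B1–B5, B1–B6, B6–B7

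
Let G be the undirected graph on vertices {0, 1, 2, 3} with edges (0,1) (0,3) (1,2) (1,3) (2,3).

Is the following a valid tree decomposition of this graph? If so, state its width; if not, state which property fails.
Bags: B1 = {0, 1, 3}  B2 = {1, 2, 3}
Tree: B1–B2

Every vertex of G appears in some bag (union = {0, 1, 2, 3}); every edge is covered by a bag; and for each vertex v the set of bags containing v is connected in the bag tree. The decomposition is therefore valid. The largest bag has 3 vertices, so the width is 2.

Yes; width 2.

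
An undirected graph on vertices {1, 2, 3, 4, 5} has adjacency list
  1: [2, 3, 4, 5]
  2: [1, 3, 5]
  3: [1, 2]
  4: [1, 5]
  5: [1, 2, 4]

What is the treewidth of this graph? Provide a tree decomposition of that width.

Every bag has size at most 3, so the width is 3 − 1 = 2 and tw(G) ≤ 2. For the lower bound, the 3 vertices {1, 2, 3} are pairwise adjacent, and any tree decomposition puts a clique entirely inside one bag — forcing width ≥ 2. Hence tw(G) = 2 exactly.

Treewidth 2.
Bags: B1 = {1, 2, 5}  B2 = {1, 2, 3}  B3 = {1, 4, 5}
Tree: B1–B2, B1–B3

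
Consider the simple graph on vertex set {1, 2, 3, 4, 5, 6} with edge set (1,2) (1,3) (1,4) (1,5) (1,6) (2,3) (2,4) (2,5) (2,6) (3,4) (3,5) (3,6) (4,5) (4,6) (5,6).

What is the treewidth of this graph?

A width-5 tree decomposition is:
Bags: B1 = {1, 2, 3, 4, 5, 6}
Tree: (single bag)
A single bag containing all 6 vertices is trivially a valid decomposition of width 5. Conversely, {1, 2, 3, 4, 5, 6} is a clique of size 6, and the vertices of any clique must share a bag in every tree decomposition; so some bag has ≥ 6 vertices and tw(G) ≥ 5. The upper and lower bounds meet at 5, so that is the treewidth.

5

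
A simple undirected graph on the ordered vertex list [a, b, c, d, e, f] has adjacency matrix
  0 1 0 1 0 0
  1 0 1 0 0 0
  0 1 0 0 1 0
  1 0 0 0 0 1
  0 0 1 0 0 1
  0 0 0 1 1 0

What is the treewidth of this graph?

2

A width-2 tree decomposition is:
Bags: B1 = {b, c, e}  B2 = {b, e, f}  B3 = {b, d, f}  B4 = {a, b, d}
Tree: B1–B2, B2–B3, B3–B4
The largest bag has 3 vertices, giving width 2; this decomposition certifies tw(G) ≤ 2. For the lower bound, G contains the cycle b–c–e–f–d–a–b, so G is not a forest; only forests have treewidth ≤ 1, hence tw(G) ≥ 2. The upper and lower bounds meet at 2, so that is the treewidth.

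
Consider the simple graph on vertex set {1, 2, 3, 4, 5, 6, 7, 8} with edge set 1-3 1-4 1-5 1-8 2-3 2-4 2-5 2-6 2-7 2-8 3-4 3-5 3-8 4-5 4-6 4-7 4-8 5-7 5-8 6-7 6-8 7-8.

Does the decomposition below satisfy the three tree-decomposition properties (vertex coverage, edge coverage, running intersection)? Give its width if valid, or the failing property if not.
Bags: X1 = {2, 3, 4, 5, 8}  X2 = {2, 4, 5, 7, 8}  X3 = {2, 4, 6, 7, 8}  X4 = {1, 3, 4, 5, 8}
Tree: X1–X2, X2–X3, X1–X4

Yes; width 4.

Checking the three conditions: (i) the bags cover all of {1, 2, 3, 4, 5, 6, 7, 8}; (ii) for each edge, some bag contains both endpoints; (iii) the bags containing any fixed vertex form a subtree. All hold, so the decomposition is valid with width 5 − 1 = 4.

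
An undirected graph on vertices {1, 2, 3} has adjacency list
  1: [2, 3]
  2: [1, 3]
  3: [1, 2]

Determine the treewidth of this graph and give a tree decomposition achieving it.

A single bag containing all 3 vertices is trivially a valid decomposition of width 2. On the other hand G contains the 3-clique {1, 2, 3}. A clique must lie in a single bag of any decomposition, so no decomposition can have width below 2. Hence tw(G) = 2 exactly.

Treewidth 2.
Bags: B1 = {1, 2, 3}
Tree: (single bag)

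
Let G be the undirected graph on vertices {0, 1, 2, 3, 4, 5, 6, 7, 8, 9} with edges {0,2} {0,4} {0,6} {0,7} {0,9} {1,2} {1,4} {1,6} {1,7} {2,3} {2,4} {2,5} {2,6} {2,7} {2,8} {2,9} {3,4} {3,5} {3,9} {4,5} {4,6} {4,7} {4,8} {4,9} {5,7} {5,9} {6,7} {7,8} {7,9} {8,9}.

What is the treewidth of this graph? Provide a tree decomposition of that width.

Treewidth 4.
One optimal decomposition is:
Bags: B1 = {0, 2, 4, 6, 7}  B2 = {0, 2, 4, 7, 9}  B3 = {1, 2, 4, 6, 7}  B4 = {2, 4, 5, 7, 9}  B5 = {2, 3, 4, 5, 9}  B6 = {2, 4, 7, 8, 9}
Tree: B1–B2, B1–B3, B2–B4, B4–B5, B2–B6

Every bag has size at most 5, so the width is 5 − 1 = 4 and tw(G) ≤ 4. For the lower bound, the 5 vertices {2, 3, 4, 5, 9} are pairwise adjacent, and any tree decomposition puts a clique entirely inside one bag — forcing width ≥ 4. The upper and lower bounds meet at 4, so that is the treewidth.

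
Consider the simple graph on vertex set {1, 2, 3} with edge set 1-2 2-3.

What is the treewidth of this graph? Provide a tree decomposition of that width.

Treewidth 1.
Bags: B1 = {2, 3}  B2 = {1, 2}
Tree: B1–B2

Each bag holds 2 vertices, so the decomposition has width 1, which upper-bounds the treewidth. G has an edge, so its treewidth is at least 1. Combining the bounds, tw(G) = 1.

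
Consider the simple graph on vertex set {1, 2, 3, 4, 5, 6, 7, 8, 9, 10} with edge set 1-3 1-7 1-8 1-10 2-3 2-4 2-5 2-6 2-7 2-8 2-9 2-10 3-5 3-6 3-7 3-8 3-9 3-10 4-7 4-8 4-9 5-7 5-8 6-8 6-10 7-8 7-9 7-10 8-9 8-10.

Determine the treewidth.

4

A width-4 tree decomposition is:
Bags: B1 = {2, 3, 5, 7, 8}  B2 = {2, 3, 7, 8, 10}  B3 = {2, 3, 7, 8, 9}  B4 = {2, 4, 7, 8, 9}  B5 = {2, 3, 6, 8, 10}  B6 = {1, 3, 7, 8, 10}
Tree: B1–B2, B1–B3, B3–B4, B2–B5, B2–B6
The largest bag has 5 vertices, giving width 4; this decomposition certifies tw(G) ≤ 4. For the lower bound, the 5 vertices {1, 3, 7, 8, 10} are pairwise adjacent, and any tree decomposition puts a clique entirely inside one bag — forcing width ≥ 4. Therefore the treewidth is 4.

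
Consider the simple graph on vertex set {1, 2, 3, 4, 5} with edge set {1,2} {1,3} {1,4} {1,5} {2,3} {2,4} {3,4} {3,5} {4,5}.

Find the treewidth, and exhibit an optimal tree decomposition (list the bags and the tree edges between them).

Treewidth 3.
Bags: B1 = {1, 3, 4, 5}  B2 = {1, 2, 3, 4}
Tree: B1–B2

Every bag has size at most 4, so the width is 4 − 1 = 3 and tw(G) ≤ 3. For the lower bound, the 4 vertices {1, 2, 3, 4} are pairwise adjacent, and any tree decomposition puts a clique entirely inside one bag — forcing width ≥ 3. Hence tw(G) = 3 exactly.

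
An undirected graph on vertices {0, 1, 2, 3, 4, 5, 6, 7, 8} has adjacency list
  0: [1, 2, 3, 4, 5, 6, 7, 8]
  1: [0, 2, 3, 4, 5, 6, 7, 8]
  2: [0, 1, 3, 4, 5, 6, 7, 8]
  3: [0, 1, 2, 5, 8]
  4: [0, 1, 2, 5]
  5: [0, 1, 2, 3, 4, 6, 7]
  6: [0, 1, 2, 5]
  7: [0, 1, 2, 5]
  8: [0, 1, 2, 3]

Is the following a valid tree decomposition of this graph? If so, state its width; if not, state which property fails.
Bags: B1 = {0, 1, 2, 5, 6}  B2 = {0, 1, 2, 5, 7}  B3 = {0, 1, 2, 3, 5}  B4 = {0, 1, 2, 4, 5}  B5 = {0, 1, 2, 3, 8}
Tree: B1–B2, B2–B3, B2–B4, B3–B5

Yes; width 4.

Vertex coverage: the bags together contain {0, 1, 2, 3, 4, 5, 6, 7, 8}, the full vertex set. Edge coverage: each edge of G has both endpoints in at least one bag. Running intersection: for every vertex, the bags containing it form a connected subtree. All three properties hold, so this is a valid tree decomposition of width max|bag| − 1 = 4, and hence tw(G) ≤ 4.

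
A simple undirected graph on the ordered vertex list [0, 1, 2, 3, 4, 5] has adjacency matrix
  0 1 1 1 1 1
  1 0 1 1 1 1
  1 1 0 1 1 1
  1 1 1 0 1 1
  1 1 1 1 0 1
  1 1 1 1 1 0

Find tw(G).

5

A width-5 tree decomposition is:
Bags: B1 = {0, 1, 2, 3, 4, 5}
Tree: (single bag)
A single bag containing all 6 vertices is trivially a valid decomposition of width 5. Conversely, {0, 1, 2, 3, 4, 5} is a clique of size 6, and the vertices of any clique must share a bag in every tree decomposition; so some bag has ≥ 6 vertices and tw(G) ≥ 5. Therefore the treewidth is 5.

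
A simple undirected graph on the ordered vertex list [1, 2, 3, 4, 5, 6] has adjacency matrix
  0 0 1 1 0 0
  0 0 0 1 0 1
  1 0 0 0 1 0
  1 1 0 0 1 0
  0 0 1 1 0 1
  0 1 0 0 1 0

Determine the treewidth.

2

A width-2 tree decomposition is:
Bags: B1 = {2, 4, 6}  B2 = {4, 5, 6}  B3 = {1, 4, 5}  B4 = {1, 3, 5}
Tree: B1–B2, B2–B3, B3–B4
Every bag has size at most 3, so the width is 3 − 1 = 2 and tw(G) ≤ 2. The edges 2–6–5–4–2 form a cycle, so G is not a tree and its treewidth is at least 2. Therefore the treewidth is 2.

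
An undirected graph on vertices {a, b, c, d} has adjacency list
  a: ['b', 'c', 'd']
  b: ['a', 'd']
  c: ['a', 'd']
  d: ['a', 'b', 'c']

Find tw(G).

2

A width-2 tree decomposition is:
Bags: B1 = {a, b, d}  B2 = {a, c, d}
Tree: B1–B2
Every bag has size at most 3, so the width is 3 − 1 = 2 and tw(G) ≤ 2. For the lower bound, the 3 vertices {a, c, d} are pairwise adjacent, and any tree decomposition puts a clique entirely inside one bag — forcing width ≥ 2. Combining the bounds, tw(G) = 2.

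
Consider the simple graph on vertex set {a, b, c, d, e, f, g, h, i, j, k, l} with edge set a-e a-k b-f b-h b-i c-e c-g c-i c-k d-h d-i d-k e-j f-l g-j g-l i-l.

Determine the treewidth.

A width-3 tree decomposition is:
Bags: B1 = {a, e, j, k}  B2 = {c, e, j, k}  B3 = {c, g, j, k}  B4 = {c, d, g, k}  B5 = {c, d, g, i}  B6 = {d, g, i, l}  B7 = {d, h, i, l}  B8 = {b, h, i, l}  B9 = {b, f, h, l}
Tree: B1–B2, B2–B3, B3–B4, B4–B5, B5–B6, B6–B7, B7–B8, B8–B9
Each bag holds 4 vertices, so the decomposition has width 3, which upper-bounds the treewidth. For the lower bound: the 4 vertex sets {a,e,j}, {k}, {c}, {d,g,i,l} are disjoint, each induces a connected subgraph, and every pair is joined by at least one edge of G. Contracting each set to a single vertex therefore yields K_{4} as a minor, and since treewidth is minor-monotone, tw(G) ≥ tw(K_{4}) = 3. The upper and lower bounds meet at 3, so that is the treewidth.

3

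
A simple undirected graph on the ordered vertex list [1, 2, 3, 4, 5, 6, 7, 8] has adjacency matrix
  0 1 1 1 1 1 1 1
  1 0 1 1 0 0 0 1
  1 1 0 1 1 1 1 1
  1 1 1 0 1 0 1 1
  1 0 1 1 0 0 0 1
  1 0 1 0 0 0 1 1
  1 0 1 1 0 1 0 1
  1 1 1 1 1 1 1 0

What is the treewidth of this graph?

4

A width-4 tree decomposition is:
Bags: B1 = {1, 3, 4, 7, 8}  B2 = {1, 3, 6, 7, 8}  B3 = {1, 3, 4, 5, 8}  B4 = {1, 2, 3, 4, 8}
Tree: B1–B2, B1–B3, B3–B4
Every bag has size at most 5, so the width is 5 − 1 = 4 and tw(G) ≤ 4. For the lower bound, the 5 vertices {1, 2, 3, 4, 8} are pairwise adjacent, and any tree decomposition puts a clique entirely inside one bag — forcing width ≥ 4. Combining the bounds, tw(G) = 4.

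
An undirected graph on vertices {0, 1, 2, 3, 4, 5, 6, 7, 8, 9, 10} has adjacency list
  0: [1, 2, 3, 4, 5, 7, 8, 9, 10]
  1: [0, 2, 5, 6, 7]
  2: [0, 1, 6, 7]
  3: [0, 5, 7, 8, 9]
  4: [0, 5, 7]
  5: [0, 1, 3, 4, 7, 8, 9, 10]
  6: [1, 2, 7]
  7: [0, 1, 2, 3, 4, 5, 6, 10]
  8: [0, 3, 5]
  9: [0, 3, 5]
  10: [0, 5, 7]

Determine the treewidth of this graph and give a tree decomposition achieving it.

Every bag has size at most 4, so the width is 4 − 1 = 3 and tw(G) ≤ 3. On the other hand G contains the 4-clique {0, 1, 2, 7}. A clique must lie in a single bag of any decomposition, so no decomposition can have width below 3. Therefore the treewidth is 3.

Treewidth 3.
One optimal decomposition is:
Bags: B1 = {0, 3, 5, 7}  B2 = {0, 1, 5, 7}  B3 = {0, 5, 7, 10}  B4 = {0, 1, 2, 7}  B5 = {0, 3, 5, 8}  B6 = {1, 2, 6, 7}  B7 = {0, 3, 5, 9}  B8 = {0, 4, 5, 7}
Tree: B1–B2, B1–B3, B2–B4, B1–B5, B4–B6, B1–B7, B1–B8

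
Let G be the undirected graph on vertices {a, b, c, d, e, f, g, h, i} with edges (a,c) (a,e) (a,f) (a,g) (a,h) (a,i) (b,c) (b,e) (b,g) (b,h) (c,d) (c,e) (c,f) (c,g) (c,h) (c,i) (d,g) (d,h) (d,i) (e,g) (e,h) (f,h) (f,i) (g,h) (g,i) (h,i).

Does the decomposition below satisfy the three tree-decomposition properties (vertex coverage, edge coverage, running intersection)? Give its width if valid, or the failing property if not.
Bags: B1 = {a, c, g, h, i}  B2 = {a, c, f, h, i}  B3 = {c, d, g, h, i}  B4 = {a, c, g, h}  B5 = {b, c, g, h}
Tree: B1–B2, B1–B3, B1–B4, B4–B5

No — vertex e appears in no bag.

A tree decomposition must satisfy three properties: every vertex lies in some bag; for every edge, both endpoints lie together in some bag; and for every vertex, the bags containing it form a connected subtree. Here vertex e appears in no bag, so the decomposition is invalid.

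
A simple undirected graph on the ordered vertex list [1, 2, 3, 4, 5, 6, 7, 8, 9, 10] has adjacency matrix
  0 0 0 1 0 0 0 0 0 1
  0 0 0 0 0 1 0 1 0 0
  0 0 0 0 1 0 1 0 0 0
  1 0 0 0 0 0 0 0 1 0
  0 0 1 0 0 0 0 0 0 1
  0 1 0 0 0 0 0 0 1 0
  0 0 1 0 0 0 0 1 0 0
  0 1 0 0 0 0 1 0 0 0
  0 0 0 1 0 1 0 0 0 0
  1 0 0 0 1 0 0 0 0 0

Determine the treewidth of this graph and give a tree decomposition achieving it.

Each bag holds 3 vertices, so the decomposition has width 2, which upper-bounds the treewidth. For the lower bound, G contains the cycle 4–1–10–5–3–7–8–2–6–9–4, so G is not a forest; only forests have treewidth ≤ 1, hence tw(G) ≥ 2. The upper and lower bounds meet at 2, so that is the treewidth.

Treewidth 2.
One optimal decomposition is:
Bags: B1 = {1, 4, 10}  B2 = {4, 5, 10}  B3 = {3, 4, 5}  B4 = {3, 4, 7}  B5 = {4, 7, 8}  B6 = {2, 4, 8}  B7 = {2, 4, 6}  B8 = {4, 6, 9}
Tree: B1–B2, B2–B3, B3–B4, B4–B5, B5–B6, B6–B7, B7–B8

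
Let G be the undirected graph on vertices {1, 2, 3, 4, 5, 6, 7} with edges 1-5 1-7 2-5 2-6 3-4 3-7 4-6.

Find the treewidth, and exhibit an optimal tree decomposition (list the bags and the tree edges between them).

Treewidth 2.
One optimal decomposition is:
Bags: B1 = {2, 4, 6}  B2 = {2, 3, 4}  B3 = {2, 3, 7}  B4 = {1, 2, 7}  B5 = {1, 2, 5}
Tree: B1–B2, B2–B3, B3–B4, B4–B5

The largest bag has 3 vertices, giving width 2; this decomposition certifies tw(G) ≤ 2. For the lower bound, G contains the cycle 2–6–4–3–7–1–5–2, so G is not a forest; only forests have treewidth ≤ 1, hence tw(G) ≥ 2. Combining the bounds, tw(G) = 2.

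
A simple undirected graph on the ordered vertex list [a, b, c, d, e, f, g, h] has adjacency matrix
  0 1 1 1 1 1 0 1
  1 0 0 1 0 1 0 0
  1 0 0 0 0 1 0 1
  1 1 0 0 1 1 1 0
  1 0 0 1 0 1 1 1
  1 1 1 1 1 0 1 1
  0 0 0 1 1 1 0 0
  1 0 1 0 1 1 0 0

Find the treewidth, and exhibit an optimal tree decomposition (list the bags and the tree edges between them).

Treewidth 3.
Bags: B1 = {a, e, f, h}  B2 = {a, c, f, h}  B3 = {a, d, e, f}  B4 = {d, e, f, g}  B5 = {a, b, d, f}
Tree: B1–B2, B1–B3, B3–B4, B3–B5

Every bag has size at most 4, so the width is 4 − 1 = 3 and tw(G) ≤ 3. Conversely, {d, e, f, g} is a clique of size 4, and the vertices of any clique must share a bag in every tree decomposition; so some bag has ≥ 4 vertices and tw(G) ≥ 3. Therefore the treewidth is 3.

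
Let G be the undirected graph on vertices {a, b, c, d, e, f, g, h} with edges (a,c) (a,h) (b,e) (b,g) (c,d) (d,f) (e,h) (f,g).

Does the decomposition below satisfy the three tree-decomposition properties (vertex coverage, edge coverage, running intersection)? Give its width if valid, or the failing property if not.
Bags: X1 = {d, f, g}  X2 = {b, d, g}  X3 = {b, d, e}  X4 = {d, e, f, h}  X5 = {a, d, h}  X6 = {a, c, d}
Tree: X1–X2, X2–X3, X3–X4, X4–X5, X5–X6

No — bags containing vertex f are not connected in the tree.

A tree decomposition must satisfy three properties: every vertex lies in some bag; for every edge, both endpoints lie together in some bag; and for every vertex, the bags containing it form a connected subtree. Here bags containing vertex f are not connected in the tree, so the decomposition is invalid.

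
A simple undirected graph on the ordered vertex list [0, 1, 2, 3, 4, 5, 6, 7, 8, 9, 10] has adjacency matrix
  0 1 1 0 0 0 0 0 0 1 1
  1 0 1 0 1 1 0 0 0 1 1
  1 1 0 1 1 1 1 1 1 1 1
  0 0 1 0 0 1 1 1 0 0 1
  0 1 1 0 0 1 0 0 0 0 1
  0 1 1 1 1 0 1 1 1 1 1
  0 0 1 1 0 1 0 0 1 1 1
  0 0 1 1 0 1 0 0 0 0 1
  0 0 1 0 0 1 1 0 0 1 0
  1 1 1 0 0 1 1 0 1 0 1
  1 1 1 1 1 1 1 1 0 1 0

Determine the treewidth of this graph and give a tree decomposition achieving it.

Treewidth 4.
Bags: B1 = {2, 5, 6, 8, 9}  B2 = {2, 5, 6, 9, 10}  B3 = {1, 2, 5, 9, 10}  B4 = {0, 1, 2, 9, 10}  B5 = {2, 3, 5, 6, 10}  B6 = {1, 2, 4, 5, 10}  B7 = {2, 3, 5, 7, 10}
Tree: B1–B2, B2–B3, B3–B4, B2–B5, B3–B6, B5–B7

Each bag holds 5 vertices, so the decomposition has width 4, which upper-bounds the treewidth. For the lower bound, the 5 vertices {0, 1, 2, 9, 10} are pairwise adjacent, and any tree decomposition puts a clique entirely inside one bag — forcing width ≥ 4. Therefore the treewidth is 4.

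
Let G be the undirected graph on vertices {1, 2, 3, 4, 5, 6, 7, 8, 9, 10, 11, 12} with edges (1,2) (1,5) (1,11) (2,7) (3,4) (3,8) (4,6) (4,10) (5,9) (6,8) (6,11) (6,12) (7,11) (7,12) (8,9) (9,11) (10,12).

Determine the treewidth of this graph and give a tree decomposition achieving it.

Each bag holds 4 vertices, so the decomposition has width 3, which upper-bounds the treewidth. For the lower bound: the 4 vertex sets {3,4,10}, {8}, {6}, {7,9,11,12} are disjoint, each induces a connected subgraph, and every pair is joined by at least one edge of G. Contracting each set to a single vertex therefore yields K_{4} as a minor, and since treewidth is minor-monotone, tw(G) ≥ tw(K_{4}) = 3. Hence tw(G) = 3 exactly.

Treewidth 3.
Bags: B1 = {3, 4, 8, 10}  B2 = {4, 6, 8, 10}  B3 = {6, 8, 10, 12}  B4 = {6, 8, 9, 12}  B5 = {6, 9, 11, 12}  B6 = {7, 9, 11, 12}  B7 = {5, 7, 9, 11}  B8 = {1, 5, 7, 11}  B9 = {1, 2, 5, 7}
Tree: B1–B2, B2–B3, B3–B4, B4–B5, B5–B6, B6–B7, B7–B8, B8–B9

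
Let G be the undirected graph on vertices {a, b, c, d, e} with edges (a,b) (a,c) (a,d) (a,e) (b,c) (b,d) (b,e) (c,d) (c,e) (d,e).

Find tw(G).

A width-4 tree decomposition is:
Bags: B1 = {a, b, c, d, e}
Tree: (single bag)
A single bag containing all 5 vertices is trivially a valid decomposition of width 4. Conversely, {a, b, c, d, e} is a clique of size 5, and the vertices of any clique must share a bag in every tree decomposition; so some bag has ≥ 5 vertices and tw(G) ≥ 4. The upper and lower bounds meet at 4, so that is the treewidth.

4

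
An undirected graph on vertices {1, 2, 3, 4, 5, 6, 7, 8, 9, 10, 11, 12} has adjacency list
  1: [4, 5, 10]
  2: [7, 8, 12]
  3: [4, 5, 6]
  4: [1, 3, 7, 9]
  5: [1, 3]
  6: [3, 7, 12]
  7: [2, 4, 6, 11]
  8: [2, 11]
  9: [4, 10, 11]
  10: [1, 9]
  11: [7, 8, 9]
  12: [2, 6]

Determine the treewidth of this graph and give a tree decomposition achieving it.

The largest bag has 4 vertices, giving width 3; this decomposition certifies tw(G) ≤ 3. For the lower bound: the 4 vertex sets {1,5,10}, {3}, {4}, {6,7,9,11} are disjoint, each induces a connected subgraph, and every pair is joined by at least one edge of G. Contracting each set to a single vertex therefore yields K_{4} as a minor, and since treewidth is minor-monotone, tw(G) ≥ tw(K_{4}) = 3. Therefore the treewidth is 3.

Treewidth 3.
Bags: B1 = {1, 3, 5, 10}  B2 = {1, 3, 4, 10}  B3 = {3, 4, 9, 10}  B4 = {3, 4, 6, 9}  B5 = {4, 6, 7, 9}  B6 = {6, 7, 9, 11}  B7 = {6, 7, 11, 12}  B8 = {2, 7, 11, 12}  B9 = {2, 8, 11, 12}
Tree: B1–B2, B2–B3, B3–B4, B4–B5, B5–B6, B6–B7, B7–B8, B8–B9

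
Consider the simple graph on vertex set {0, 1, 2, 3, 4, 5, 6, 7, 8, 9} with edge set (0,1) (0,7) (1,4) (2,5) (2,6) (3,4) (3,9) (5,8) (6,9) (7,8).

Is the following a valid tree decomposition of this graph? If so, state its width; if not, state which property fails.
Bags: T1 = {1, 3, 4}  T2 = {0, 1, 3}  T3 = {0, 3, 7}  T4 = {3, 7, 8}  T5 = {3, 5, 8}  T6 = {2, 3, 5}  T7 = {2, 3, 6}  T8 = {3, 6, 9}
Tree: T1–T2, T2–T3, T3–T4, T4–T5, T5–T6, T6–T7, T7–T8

Every vertex of G appears in some bag (union = {0, 1, 2, 3, 4, 5, 6, 7, 8, 9}); every edge is covered by a bag; and for each vertex v the set of bags containing v is connected in the bag tree. The decomposition is therefore valid. The largest bag has 3 vertices, so the width is 2.

Yes; width 2.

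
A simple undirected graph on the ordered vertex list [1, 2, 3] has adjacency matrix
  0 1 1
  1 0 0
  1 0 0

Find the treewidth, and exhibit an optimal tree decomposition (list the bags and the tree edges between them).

Treewidth 1.
One such decomposition:
Bags: B1 = {1, 2}  B2 = {1, 3}
Tree: B1–B2

The largest bag has 2 vertices, giving width 1; this decomposition certifies tw(G) ≤ 1. Since G has at least one edge (e.g. 2–1), it is not an edgeless graph, so tw(G) ≥ 1. Therefore the treewidth is 1.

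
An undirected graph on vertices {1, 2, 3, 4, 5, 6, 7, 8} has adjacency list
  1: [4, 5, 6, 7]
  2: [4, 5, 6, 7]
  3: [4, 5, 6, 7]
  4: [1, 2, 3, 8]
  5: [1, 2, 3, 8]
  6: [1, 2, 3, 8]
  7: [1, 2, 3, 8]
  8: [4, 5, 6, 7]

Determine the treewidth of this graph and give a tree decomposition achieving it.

The largest bag has 5 vertices, giving width 4; this decomposition certifies tw(G) ≤ 4. For the lower bound: the 5 vertex sets {3,4}, {2,7}, {1,6}, {8}, {5} are disjoint, each induces a connected subgraph, and every pair is joined by at least one edge of G. Contracting each set to a single vertex therefore yields K_{5} as a minor, and since treewidth is minor-monotone, tw(G) ≥ tw(K_{5}) = 4. Combining the bounds, tw(G) = 4.

Treewidth 4.
Bags: B1 = {1, 2, 3, 4, 8}  B2 = {1, 2, 3, 7, 8}  B3 = {1, 2, 3, 6, 8}  B4 = {1, 2, 3, 5, 8}
Tree: B1–B2, B2–B3, B3–B4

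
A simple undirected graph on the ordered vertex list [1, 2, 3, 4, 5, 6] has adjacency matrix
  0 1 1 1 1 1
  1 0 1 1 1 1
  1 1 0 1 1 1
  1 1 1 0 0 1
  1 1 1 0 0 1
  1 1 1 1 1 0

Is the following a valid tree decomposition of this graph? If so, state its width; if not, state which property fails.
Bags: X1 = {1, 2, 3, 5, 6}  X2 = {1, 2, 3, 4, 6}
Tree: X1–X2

Yes; width 4.

Checking the three conditions: (i) the bags cover all of {1, 2, 3, 4, 5, 6}; (ii) for each edge, some bag contains both endpoints; (iii) the bags containing any fixed vertex form a subtree. All hold, so the decomposition is valid with width 5 − 1 = 4.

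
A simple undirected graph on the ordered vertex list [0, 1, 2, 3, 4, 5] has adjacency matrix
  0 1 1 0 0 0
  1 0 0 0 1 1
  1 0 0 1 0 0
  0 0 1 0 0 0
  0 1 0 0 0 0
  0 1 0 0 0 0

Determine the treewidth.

1

A width-1 tree decomposition is:
Bags: B1 = {1, 4}  B2 = {1, 5}  B3 = {0, 1}  B4 = {0, 2}  B5 = {2, 3}
Tree: B1–B2, B1–B3, B3–B4, B4–B5
The largest bag has 2 vertices, giving width 1; this decomposition certifies tw(G) ≤ 1. G has an edge, so its treewidth is at least 1. Hence tw(G) = 1 exactly.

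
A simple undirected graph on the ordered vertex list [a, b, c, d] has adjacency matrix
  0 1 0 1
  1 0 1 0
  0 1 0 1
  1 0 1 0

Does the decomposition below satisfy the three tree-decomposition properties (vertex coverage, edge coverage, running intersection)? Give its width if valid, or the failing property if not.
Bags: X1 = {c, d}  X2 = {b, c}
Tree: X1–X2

No — vertex a appears in no bag.

A tree decomposition must satisfy three properties: every vertex lies in some bag; for every edge, both endpoints lie together in some bag; and for every vertex, the bags containing it form a connected subtree. Here vertex a appears in no bag, so the decomposition is invalid.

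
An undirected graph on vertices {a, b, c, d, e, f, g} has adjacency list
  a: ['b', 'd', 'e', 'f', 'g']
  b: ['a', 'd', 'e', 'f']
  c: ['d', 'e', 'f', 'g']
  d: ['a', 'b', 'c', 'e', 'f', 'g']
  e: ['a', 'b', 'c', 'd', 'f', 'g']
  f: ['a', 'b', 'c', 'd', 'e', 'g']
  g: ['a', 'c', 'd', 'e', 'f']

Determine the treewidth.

4

A width-4 tree decomposition is:
Bags: B1 = {a, d, e, f, g}  B2 = {a, b, d, e, f}  B3 = {c, d, e, f, g}
Tree: B1–B2, B1–B3
Each bag holds 5 vertices, so the decomposition has width 4, which upper-bounds the treewidth. For the lower bound, the 5 vertices {c, d, e, f, g} are pairwise adjacent, and any tree decomposition puts a clique entirely inside one bag — forcing width ≥ 4. Therefore the treewidth is 4.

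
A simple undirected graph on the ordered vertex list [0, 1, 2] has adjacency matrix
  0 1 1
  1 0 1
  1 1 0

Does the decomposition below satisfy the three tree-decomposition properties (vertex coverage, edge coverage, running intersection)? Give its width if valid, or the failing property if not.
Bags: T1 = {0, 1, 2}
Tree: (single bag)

Every vertex of G appears in some bag (union = {0, 1, 2}); every edge is covered by a bag; and for each vertex v the set of bags containing v is connected in the bag tree. The decomposition is therefore valid. The largest bag has 3 vertices, so the width is 2.

Yes; width 2.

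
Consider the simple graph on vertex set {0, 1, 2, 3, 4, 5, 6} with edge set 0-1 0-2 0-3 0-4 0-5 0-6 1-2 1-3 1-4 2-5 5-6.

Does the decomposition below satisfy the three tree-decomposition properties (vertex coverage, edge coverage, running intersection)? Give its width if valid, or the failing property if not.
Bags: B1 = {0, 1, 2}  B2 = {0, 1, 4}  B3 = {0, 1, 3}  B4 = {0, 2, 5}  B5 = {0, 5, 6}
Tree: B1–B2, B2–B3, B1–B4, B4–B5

Yes; width 2.

Vertex coverage: the bags together contain {0, 1, 2, 3, 4, 5, 6}, the full vertex set. Edge coverage: each edge of G has both endpoints in at least one bag. Running intersection: for every vertex, the bags containing it form a connected subtree. All three properties hold, so this is a valid tree decomposition of width max|bag| − 1 = 2, and hence tw(G) ≤ 2.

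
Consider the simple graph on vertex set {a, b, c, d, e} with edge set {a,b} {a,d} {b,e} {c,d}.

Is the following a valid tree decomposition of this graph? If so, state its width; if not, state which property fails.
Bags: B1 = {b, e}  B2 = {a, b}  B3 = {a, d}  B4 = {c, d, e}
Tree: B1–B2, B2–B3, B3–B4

A tree decomposition must satisfy three properties: every vertex lies in some bag; for every edge, both endpoints lie together in some bag; and for every vertex, the bags containing it form a connected subtree. Here bags containing vertex e are not connected in the tree, so the decomposition is invalid.

No — bags containing vertex e are not connected in the tree.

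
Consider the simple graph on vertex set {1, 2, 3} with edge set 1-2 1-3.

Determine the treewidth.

A width-1 tree decomposition is:
Bags: B1 = {1, 3}  B2 = {1, 2}
Tree: B1–B2
The largest bag has 2 vertices, giving width 1; this decomposition certifies tw(G) ≤ 1. Any graph with an edge has treewidth ≥ 1, and G has the edge 1–3. Therefore the treewidth is 1.

1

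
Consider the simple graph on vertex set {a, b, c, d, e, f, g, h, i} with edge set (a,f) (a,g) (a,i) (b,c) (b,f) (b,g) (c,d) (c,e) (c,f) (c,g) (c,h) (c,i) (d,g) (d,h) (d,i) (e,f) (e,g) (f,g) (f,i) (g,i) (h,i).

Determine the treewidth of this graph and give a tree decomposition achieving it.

Treewidth 3.
Bags: B1 = {a, f, g, i}  B2 = {c, f, g, i}  B3 = {c, d, g, i}  B4 = {b, c, f, g}  B5 = {c, e, f, g}  B6 = {c, d, h, i}
Tree: B1–B2, B2–B3, B2–B4, B2–B5, B3–B6

Every bag has size at most 4, so the width is 4 − 1 = 3 and tw(G) ≤ 3. For the lower bound, the 4 vertices {c, d, g, i} are pairwise adjacent, and any tree decomposition puts a clique entirely inside one bag — forcing width ≥ 3. The upper and lower bounds meet at 3, so that is the treewidth.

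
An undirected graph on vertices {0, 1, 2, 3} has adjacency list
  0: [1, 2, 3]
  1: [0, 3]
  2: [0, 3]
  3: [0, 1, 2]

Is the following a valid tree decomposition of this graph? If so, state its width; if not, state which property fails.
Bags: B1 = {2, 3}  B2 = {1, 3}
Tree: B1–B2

No — vertex 0 appears in no bag.

A tree decomposition must satisfy three properties: every vertex lies in some bag; for every edge, both endpoints lie together in some bag; and for every vertex, the bags containing it form a connected subtree. Here vertex 0 appears in no bag, so the decomposition is invalid.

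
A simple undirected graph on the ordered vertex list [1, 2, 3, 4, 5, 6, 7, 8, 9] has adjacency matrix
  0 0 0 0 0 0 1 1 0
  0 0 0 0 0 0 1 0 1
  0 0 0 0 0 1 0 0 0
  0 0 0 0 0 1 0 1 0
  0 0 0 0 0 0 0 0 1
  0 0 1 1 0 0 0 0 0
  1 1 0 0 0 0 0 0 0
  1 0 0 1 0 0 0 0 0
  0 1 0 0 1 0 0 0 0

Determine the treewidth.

1

A width-1 tree decomposition is:
Bags: B1 = {3, 6}  B2 = {4, 6}  B3 = {4, 8}  B4 = {1, 8}  B5 = {1, 7}  B6 = {2, 7}  B7 = {2, 9}  B8 = {5, 9}
Tree: B1–B2, B2–B3, B3–B4, B4–B5, B5–B6, B6–B7, B7–B8
Each bag holds 2 vertices, so the decomposition has width 1, which upper-bounds the treewidth. Any graph with an edge has treewidth ≥ 1, and G has the edge 3–6. Combining the bounds, tw(G) = 1.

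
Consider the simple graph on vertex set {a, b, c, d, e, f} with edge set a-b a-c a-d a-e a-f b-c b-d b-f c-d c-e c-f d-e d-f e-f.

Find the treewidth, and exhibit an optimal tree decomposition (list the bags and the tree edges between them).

Treewidth 4.
One such decomposition:
Bags: B1 = {a, c, d, e, f}  B2 = {a, b, c, d, f}
Tree: B1–B2

The largest bag has 5 vertices, giving width 4; this decomposition certifies tw(G) ≤ 4. For the lower bound, the 5 vertices {a, c, d, e, f} are pairwise adjacent, and any tree decomposition puts a clique entirely inside one bag — forcing width ≥ 4. Hence tw(G) = 4 exactly.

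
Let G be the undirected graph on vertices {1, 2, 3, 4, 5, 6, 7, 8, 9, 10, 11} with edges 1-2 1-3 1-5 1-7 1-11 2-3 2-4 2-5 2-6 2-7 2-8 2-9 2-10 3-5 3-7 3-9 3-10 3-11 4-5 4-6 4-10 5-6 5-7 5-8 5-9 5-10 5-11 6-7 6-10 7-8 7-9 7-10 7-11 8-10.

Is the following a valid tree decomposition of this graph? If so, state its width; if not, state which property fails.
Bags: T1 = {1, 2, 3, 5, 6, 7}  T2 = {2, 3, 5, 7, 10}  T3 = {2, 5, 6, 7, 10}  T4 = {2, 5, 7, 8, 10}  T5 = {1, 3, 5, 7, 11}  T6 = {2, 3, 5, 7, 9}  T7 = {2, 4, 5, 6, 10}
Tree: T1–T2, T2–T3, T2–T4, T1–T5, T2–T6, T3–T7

No — bags containing vertex 6 are not connected in the tree.

A tree decomposition must satisfy three properties: every vertex lies in some bag; for every edge, both endpoints lie together in some bag; and for every vertex, the bags containing it form a connected subtree. Here bags containing vertex 6 are not connected in the tree, so the decomposition is invalid.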